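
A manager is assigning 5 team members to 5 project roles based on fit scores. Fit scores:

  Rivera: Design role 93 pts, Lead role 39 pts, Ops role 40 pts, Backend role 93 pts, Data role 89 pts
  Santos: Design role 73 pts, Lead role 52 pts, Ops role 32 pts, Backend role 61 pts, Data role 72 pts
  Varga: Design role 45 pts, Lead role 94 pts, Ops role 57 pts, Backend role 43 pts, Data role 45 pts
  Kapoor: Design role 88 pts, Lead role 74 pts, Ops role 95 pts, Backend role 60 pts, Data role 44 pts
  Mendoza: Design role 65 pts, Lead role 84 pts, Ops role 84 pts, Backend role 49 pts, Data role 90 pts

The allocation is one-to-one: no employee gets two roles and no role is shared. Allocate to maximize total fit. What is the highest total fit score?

Optimal: Rivera→Backend role (93 pts), Santos→Design role (73 pts), Varga→Lead role (94 pts), Kapoor→Ops role (95 pts), Mendoza→Data role (90 pts) — total 93+73+94+95+90 = 445 pts.
Row-greedy (each employee in turn takes its best remaining role) gives 403 pts, worse by 42.
Next-best assignment: Rivera→Design role, Santos→Backend role, Varga→Lead role, Kapoor→Ops role, Mendoza→Data role = 433 pts.

Maximum total: 445 pts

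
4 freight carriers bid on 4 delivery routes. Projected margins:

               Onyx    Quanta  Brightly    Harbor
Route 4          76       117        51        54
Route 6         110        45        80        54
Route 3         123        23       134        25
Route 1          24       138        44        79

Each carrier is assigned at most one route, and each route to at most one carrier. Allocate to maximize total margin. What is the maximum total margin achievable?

Optimal: Onyx→Route 6 ($110k), Quanta→Route 4 ($117k), Brightly→Route 3 ($134k), Harbor→Route 1 ($79k) — total 110+117+134+79 = $440k.
Max-entry greedy (repeatedly take the single best remaining cell) gives $436k, worse by 4.

Maximum total: $440k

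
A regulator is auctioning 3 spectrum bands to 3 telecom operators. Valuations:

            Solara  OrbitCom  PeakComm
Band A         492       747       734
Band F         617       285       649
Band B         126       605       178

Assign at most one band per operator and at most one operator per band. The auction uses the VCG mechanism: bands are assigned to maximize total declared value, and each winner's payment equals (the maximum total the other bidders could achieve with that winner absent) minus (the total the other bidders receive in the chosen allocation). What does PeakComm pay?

Efficient allocation: Solara→Band F ($617M), OrbitCom→Band B ($605M), PeakComm→Band A ($734M); total welfare W = $1956M.
PeakComm receives Band A at value $734M, so the others get W − 734 = $1222M.
Without PeakComm: best allocation of the remaining 2 bidders over all 3 bands is Solara→Band F ($617M), OrbitCom→Band A ($747M), total $1364M.
VCG payment = (others' best without PeakComm) − (others' welfare with PeakComm) = 1364 − 1222 = $142M.

PeakComm pays $142M.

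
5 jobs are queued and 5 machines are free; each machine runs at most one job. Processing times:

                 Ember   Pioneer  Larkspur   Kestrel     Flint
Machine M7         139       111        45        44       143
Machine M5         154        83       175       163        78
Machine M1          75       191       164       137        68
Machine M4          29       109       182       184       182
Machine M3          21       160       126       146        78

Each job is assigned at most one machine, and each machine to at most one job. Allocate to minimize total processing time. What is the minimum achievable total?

Minimum total: 350 min

Treat this as an assignment problem: match each job to one machine.
Optimal: Ember→Machine M4 (29 min), Pioneer→Machine M5 (83 min), Larkspur→Machine M3 (126 min), Kestrel→Machine M7 (44 min), Flint→Machine M1 (68 min) — total 29+83+126+44+68 = 350 min.
Min-entry greedy (repeatedly take the single cheapest remaining cell) gives 398 min, worse by 48.
Next-best assignment: Ember→Machine M4, Pioneer→Machine M5, Larkspur→Machine M7, Kestrel→Machine M3, Flint→Machine M1 = 371 min.
Checked against all permutations: 350 min is optimal.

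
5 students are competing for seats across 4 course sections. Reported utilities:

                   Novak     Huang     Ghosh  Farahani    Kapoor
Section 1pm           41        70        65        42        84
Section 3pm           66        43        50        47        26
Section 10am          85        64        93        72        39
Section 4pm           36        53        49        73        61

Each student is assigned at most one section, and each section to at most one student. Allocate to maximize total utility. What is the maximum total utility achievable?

Optimal: Kapoor→Section 1pm (84 points), Novak→Section 3pm (66 points), Ghosh→Section 10am (93 points), Farahani→Section 4pm (73 points) — total 84+66+93+73 = 316 points.
Row-greedy (each student in turn takes its best remaining section) gives 278 points, worse by 38.
Next-best assignment: Huang→Section 1pm, Novak→Section 3pm, Ghosh→Section 10am, Farahani→Section 4pm = 302 points.
Swapping Farahani↔Novak (Farahani→Section 3pm 47 points, Novak→Section 4pm 36 points) loses 56.

Max total: 316 points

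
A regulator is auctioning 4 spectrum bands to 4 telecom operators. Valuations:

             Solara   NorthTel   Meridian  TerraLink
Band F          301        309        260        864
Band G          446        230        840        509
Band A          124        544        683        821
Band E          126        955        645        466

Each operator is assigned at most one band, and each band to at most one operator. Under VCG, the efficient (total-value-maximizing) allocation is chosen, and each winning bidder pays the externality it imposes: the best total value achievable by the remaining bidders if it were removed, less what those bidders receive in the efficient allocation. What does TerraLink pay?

Efficient allocation: Solara→Band G ($446M), NorthTel→Band E ($955M), Meridian→Band A ($683M), TerraLink→Band F ($864M); total welfare W = $2948M.
TerraLink receives Band F at value $864M, so the others get W − 864 = $2084M.
Without TerraLink: best allocation of the remaining 3 bidders over all 4 bands is Solara→Band F ($301M), NorthTel→Band E ($955M), Meridian→Band G ($840M), total $2096M.
VCG payment = (others' best without TerraLink) − (others' welfare with TerraLink) = 2096 − 2084 = $12M.

TerraLink pays $12M.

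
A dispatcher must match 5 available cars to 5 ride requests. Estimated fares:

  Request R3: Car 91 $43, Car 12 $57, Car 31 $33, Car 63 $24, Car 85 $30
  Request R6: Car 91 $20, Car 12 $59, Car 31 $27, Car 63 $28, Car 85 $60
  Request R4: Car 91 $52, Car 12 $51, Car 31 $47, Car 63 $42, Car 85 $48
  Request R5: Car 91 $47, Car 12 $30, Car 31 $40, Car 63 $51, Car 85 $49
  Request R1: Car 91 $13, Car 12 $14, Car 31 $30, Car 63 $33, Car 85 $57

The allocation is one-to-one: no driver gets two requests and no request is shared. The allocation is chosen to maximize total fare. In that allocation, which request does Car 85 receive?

Car 85 receives Request R1.

This is the linear assignment problem.
Optimal: Car 91→Request R3 ($43), Car 12→Request R6 ($59), Car 31→Request R4 ($47), Car 63→Request R5 ($51), Car 85→Request R1 ($57) — total 43+59+47+51+57 = $257.
Column-greedy (each request in turn goes to its best remaining driver) gives $250, worse by 7.
Next-best assignment: Car 91→Request R4, Car 12→Request R6, Car 31→Request R3, Car 63→Request R5, Car 85→Request R1 = $252.
No other one-to-one assignment exceeds $257.
Car 85's own top request is Request R6 ($60), but forcing Car 85→Request R6 and reassigning the rest optimally gives only $250 — worse by 7.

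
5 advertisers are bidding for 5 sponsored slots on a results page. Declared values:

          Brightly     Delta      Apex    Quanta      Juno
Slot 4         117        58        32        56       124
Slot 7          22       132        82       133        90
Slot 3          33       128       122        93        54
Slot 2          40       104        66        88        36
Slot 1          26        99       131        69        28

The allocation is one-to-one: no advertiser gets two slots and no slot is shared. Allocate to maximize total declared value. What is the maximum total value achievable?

Max total: $556

Treat this as an assignment problem: match each advertiser to one slot.
Optimal: Brightly→Slot 2 ($40), Delta→Slot 3 ($128), Apex→Slot 1 ($131), Quanta→Slot 7 ($133), Juno→Slot 4 ($124) — total 40+128+131+133+124 = $556.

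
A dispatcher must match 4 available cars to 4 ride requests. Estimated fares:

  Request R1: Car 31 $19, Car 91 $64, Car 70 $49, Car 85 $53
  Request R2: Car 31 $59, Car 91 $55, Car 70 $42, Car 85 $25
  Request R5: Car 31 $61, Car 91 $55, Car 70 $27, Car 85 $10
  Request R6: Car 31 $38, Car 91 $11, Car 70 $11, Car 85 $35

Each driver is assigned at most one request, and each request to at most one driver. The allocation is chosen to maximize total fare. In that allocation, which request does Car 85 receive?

Optimal: Car 31→Request R5 ($61), Car 91→Request R1 ($64), Car 70→Request R2 ($42), Car 85→Request R6 ($35) — total 61+64+42+35 = $202.
Column-greedy (each request in turn goes to its best remaining driver) gives $185, worse by 17.
Next-best assignment: Car 31→Request R5, Car 91→Request R2, Car 70→Request R1, Car 85→Request R6 = $200.
Checked against all permutations: $202 is optimal.
Car 85's own top request is Request R1 ($53), but forcing Car 85→Request R1 and reassigning the rest optimally gives only $188 — worse by 14.

Car 85 receives Request R6.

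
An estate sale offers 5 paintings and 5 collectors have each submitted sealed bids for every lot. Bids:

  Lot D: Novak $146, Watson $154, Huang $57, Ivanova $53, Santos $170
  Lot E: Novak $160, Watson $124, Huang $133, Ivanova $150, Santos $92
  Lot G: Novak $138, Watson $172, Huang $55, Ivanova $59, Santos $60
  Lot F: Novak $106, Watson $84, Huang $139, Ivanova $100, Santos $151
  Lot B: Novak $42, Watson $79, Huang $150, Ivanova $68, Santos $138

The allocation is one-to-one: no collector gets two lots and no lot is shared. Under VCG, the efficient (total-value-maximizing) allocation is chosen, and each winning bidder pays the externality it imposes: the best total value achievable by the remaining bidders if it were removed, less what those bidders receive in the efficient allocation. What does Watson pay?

Watson pays $11.

Efficient allocation: Novak→Lot D ($146), Watson→Lot G ($172), Huang→Lot B ($150), Ivanova→Lot E ($150), Santos→Lot F ($151); total welfare W = $769.
Watson receives Lot G at value $172, so the others get W − 172 = $597.
Without Watson: best allocation of the remaining 4 bidders over all 5 lots is Novak→Lot G ($138), Huang→Lot B ($150), Ivanova→Lot E ($150), Santos→Lot D ($170), total $608.
VCG payment = (others' best without Watson) − (others' welfare with Watson) = 608 − 597 = $11.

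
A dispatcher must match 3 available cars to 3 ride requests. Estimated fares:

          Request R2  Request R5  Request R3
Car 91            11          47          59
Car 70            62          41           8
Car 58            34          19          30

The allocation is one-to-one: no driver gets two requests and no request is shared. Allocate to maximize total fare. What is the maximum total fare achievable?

Optimal: Car 91→Request R3 ($59), Car 70→Request R2 ($62), Car 58→Request R5 ($19) — total 59+62+19 = $140.
Column-greedy (each request in turn goes to its best remaining driver) gives $139, worse by 1.
Next-best assignment: Car 91→Request R5, Car 70→Request R2, Car 58→Request R3 = $139.
Swapping Car 91↔Car 58 (Car 91→Request R5 $47, Car 58→Request R3 $30) loses 1.

Maximum total: $140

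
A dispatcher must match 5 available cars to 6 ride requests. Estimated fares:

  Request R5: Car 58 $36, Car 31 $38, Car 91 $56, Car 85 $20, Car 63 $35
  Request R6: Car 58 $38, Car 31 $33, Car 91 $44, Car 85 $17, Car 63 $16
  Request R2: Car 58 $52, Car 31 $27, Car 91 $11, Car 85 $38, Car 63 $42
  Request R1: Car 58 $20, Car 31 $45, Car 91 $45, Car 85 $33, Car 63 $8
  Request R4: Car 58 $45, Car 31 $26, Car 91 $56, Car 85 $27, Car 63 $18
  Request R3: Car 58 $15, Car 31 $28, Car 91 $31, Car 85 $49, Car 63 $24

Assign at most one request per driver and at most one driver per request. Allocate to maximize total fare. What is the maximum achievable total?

Optimal: Car 58→Request R2 ($52), Car 31→Request R1 ($45), Car 91→Request R4 ($56), Car 85→Request R3 ($49), Car 63→Request R5 ($35) — total 52+45+56+49+35 = $237.
Max-entry greedy (repeatedly take the single best remaining cell) gives $220, worse by 17.
Swapping Car 85↔Car 63 (Car 85→Request R5 $20, Car 63→Request R3 $24) loses 40.

Maximum total: $237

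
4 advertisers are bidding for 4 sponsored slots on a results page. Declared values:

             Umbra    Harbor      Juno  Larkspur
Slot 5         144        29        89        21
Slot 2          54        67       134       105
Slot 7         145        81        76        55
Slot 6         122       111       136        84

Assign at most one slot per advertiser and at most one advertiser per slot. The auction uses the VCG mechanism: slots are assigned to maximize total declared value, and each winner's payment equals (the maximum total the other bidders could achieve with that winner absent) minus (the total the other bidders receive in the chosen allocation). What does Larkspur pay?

Larkspur pays $29.

Efficient allocation: Umbra→Slot 5 ($144), Harbor→Slot 7 ($81), Juno→Slot 6 ($136), Larkspur→Slot 2 ($105); total welfare W = $466.
Larkspur receives Slot 2 at value $105, so the others get W − 105 = $361.
Without Larkspur: best allocation of the remaining 3 bidders over all 4 slots is Umbra→Slot 7 ($145), Harbor→Slot 6 ($111), Juno→Slot 2 ($134), total $390.
VCG payment = (others' best without Larkspur) − (others' welfare with Larkspur) = 390 − 361 = $29.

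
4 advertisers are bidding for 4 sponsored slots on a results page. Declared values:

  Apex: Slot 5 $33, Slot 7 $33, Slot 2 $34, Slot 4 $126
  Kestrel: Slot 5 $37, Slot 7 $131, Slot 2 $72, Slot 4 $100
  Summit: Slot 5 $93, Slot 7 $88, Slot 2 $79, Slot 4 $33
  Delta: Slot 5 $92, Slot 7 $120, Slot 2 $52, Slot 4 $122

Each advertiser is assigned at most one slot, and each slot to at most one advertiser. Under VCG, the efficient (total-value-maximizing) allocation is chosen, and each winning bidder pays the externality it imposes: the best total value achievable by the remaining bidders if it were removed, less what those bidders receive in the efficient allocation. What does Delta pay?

Efficient allocation: Apex→Slot 4 ($126), Kestrel→Slot 7 ($131), Summit→Slot 2 ($79), Delta→Slot 5 ($92); total welfare W = $428.
Delta receives Slot 5 at value $92, so the others get W − 92 = $336.
Without Delta: best allocation of the remaining 3 bidders over all 4 slots is Apex→Slot 4 ($126), Kestrel→Slot 7 ($131), Summit→Slot 5 ($93), total $350.
VCG payment = (others' best without Delta) − (others' welfare with Delta) = 350 − 336 = $14.

Delta pays $14.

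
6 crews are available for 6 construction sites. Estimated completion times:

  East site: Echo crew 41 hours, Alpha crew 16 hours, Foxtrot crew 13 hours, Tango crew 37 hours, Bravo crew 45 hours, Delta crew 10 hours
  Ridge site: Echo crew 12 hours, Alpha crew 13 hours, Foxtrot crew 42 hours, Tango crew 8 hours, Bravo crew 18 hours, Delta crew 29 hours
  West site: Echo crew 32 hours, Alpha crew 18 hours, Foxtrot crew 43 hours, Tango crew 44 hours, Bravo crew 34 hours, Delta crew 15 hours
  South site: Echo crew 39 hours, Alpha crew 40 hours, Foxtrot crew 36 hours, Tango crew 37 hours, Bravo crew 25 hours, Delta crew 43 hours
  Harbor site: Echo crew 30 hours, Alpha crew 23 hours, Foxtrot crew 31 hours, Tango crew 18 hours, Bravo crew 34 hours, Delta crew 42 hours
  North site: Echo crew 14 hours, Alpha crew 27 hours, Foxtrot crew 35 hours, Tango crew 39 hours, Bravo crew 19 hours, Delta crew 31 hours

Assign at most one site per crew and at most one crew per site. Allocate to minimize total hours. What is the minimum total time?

Min total: 98 hours

This is the linear assignment problem.
Optimal: Echo crew→North site (14 hours), Alpha crew→Ridge site (13 hours), Foxtrot crew→East site (13 hours), Tango crew→Harbor site (18 hours), Bravo crew→South site (25 hours), Delta crew→West site (15 hours) — total 14+13+13+18+25+15 = 98 hours.
Column-greedy (each site in turn goes to its cheapest remaining crew) gives 126 hours, worse by 28.
Swapping Delta crew↔Bravo crew (Delta crew→South site 43 hours, Bravo crew→West site 34 hours) adds 37.
Checked against all permutations: 98 hours is optimal.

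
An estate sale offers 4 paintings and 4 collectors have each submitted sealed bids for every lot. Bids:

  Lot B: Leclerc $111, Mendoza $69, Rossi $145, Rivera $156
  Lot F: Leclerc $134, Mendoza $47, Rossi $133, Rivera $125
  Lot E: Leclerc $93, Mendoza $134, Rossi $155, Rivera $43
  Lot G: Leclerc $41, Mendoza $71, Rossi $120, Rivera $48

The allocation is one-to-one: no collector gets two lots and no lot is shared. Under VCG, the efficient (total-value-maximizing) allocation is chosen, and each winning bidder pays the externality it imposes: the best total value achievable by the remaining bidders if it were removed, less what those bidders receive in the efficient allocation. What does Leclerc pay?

Leclerc pays $13.

Efficient allocation: Leclerc→Lot F ($134), Mendoza→Lot E ($134), Rossi→Lot G ($120), Rivera→Lot B ($156); total welfare W = $544.
Leclerc receives Lot F at value $134, so the others get W − 134 = $410.
Without Leclerc: best allocation of the remaining 3 bidders over all 4 lots is Mendoza→Lot E ($134), Rossi→Lot F ($133), Rivera→Lot B ($156), total $423.
VCG payment = (others' best without Leclerc) − (others' welfare with Leclerc) = 423 − 410 = $13.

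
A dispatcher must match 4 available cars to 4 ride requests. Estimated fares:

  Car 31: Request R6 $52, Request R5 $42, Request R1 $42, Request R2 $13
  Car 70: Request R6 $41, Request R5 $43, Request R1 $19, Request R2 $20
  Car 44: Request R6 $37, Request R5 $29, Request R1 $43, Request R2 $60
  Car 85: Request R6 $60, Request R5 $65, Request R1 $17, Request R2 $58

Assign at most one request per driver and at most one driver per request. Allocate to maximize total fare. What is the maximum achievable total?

Optimal: Car 31→Request R1 ($42), Car 70→Request R6 ($41), Car 44→Request R2 ($60), Car 85→Request R5 ($65) — total 42+41+60+65 = $208.
Next-best assignment: Car 31→Request R1, Car 70→Request R5, Car 44→Request R2, Car 85→Request R6 = $205.
Swapping Car 85↔Car 44 (Car 85→Request R2 $58, Car 44→Request R5 $29) loses 38.

Maximum total: $208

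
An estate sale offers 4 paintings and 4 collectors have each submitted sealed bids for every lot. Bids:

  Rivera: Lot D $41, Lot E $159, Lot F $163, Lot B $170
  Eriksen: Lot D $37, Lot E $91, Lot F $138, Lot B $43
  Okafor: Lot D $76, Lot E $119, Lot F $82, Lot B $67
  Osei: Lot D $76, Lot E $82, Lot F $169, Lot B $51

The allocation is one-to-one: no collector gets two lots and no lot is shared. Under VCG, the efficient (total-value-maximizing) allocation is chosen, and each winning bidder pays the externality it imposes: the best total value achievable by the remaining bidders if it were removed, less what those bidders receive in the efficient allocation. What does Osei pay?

Efficient allocation: Rivera→Lot B ($170), Eriksen→Lot E ($91), Okafor→Lot D ($76), Osei→Lot F ($169); total welfare W = $506.
Osei receives Lot F at value $169, so the others get W − 169 = $337.
Without Osei: best allocation of the remaining 3 bidders over all 4 lots is Rivera→Lot B ($170), Eriksen→Lot F ($138), Okafor→Lot E ($119), total $427.
VCG payment = (others' best without Osei) − (others' welfare with Osei) = 427 − 337 = $90.

Osei pays $90.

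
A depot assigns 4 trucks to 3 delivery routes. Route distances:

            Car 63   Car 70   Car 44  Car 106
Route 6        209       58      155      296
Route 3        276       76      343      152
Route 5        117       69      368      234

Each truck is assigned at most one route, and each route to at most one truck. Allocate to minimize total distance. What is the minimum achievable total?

Min total: 327 km

This is a one-to-one assignment (minimum-cost bipartite matching).
Optimal: Car 70→Route 6 (58 km), Car 106→Route 3 (152 km), Car 63→Route 5 (117 km) — total 58+152+117 = 327 km.
Row-greedy (each truck in turn takes its cheapest remaining route) gives 518 km, worse by 191.
Swapping Car 63↔Car 106 (Car 63→Route 3 276 km, Car 106→Route 5 234 km) adds 241.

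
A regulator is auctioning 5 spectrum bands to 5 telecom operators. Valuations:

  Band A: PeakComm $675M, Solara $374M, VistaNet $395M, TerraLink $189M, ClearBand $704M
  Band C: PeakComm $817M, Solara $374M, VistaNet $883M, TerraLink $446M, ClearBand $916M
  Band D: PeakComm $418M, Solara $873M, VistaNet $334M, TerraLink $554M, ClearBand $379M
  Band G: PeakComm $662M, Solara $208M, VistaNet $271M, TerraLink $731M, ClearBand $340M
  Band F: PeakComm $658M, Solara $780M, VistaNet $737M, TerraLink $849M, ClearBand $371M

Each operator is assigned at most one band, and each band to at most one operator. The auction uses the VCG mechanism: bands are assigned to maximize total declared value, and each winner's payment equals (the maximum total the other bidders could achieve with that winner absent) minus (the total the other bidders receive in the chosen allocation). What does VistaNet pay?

VistaNet pays $225M.

Efficient allocation: PeakComm→Band G ($662M), Solara→Band D ($873M), VistaNet→Band C ($883M), TerraLink→Band F ($849M), ClearBand→Band A ($704M); total welfare W = $3971M.
VistaNet receives Band C at value $883M, so the others get W − 883 = $3088M.
Without VistaNet: best allocation of the remaining 4 bidders over all 5 bands is PeakComm→Band A ($675M), Solara→Band D ($873M), TerraLink→Band F ($849M), ClearBand→Band C ($916M), total $3313M.
VCG payment = (others' best without VistaNet) − (others' welfare with VistaNet) = 3313 − 3088 = $225M.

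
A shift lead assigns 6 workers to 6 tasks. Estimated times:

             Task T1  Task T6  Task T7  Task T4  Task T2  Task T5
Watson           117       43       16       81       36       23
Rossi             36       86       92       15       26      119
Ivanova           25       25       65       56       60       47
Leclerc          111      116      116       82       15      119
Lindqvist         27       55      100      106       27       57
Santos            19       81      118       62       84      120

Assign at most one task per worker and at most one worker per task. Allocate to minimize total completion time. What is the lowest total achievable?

Optimal: Watson→Task T7 (16 min), Rossi→Task T4 (15 min), Ivanova→Task T6 (25 min), Leclerc→Task T2 (15 min), Lindqvist→Task T5 (57 min), Santos→Task T1 (19 min) — total 16+15+25+15+57+19 = 147 min.
Next-best assignment: Watson→Task T7, Rossi→Task T4, Ivanova→Task T5, Leclerc→Task T2, Lindqvist→Task T6, Santos→Task T1 = 167 min.
Swapping Watson↔Lindqvist (Watson→Task T5 23 min, Lindqvist→Task T7 100 min) adds 50.
No other one-to-one assignment undercuts 147 min.

Min total: 147 min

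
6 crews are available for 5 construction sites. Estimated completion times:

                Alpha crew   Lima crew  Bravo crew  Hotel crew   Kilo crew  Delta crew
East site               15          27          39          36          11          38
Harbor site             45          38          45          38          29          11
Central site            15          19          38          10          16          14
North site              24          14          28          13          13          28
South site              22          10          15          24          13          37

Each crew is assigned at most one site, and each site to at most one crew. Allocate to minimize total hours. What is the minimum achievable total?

Optimal: Alpha crew→East site (15 hours), Delta crew→Harbor site (11 hours), Hotel crew→Central site (10 hours), Kilo crew→North site (13 hours), Lima crew→South site (10 hours) — total 15+11+10+13+10 = 59 hours.
Column-greedy (each site in turn goes to its cheapest remaining crew) gives 61 hours, worse by 2.
Next-best assignment: Kilo crew→East site, Delta crew→Harbor site, Alpha crew→Central site, Hotel crew→North site, Lima crew→South site = 60 hours.

Minimum total: 59 hours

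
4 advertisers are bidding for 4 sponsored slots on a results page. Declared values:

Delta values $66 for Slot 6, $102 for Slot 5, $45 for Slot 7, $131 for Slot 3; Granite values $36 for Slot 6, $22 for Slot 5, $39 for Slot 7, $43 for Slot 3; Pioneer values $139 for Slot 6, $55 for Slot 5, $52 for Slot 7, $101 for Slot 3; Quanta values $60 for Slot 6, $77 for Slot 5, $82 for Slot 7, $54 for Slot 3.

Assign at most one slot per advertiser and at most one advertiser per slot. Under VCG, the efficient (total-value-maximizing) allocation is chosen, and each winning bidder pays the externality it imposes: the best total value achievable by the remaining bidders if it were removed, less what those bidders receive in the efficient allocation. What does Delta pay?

Efficient allocation: Delta→Slot 3 ($131), Granite→Slot 7 ($39), Pioneer→Slot 6 ($139), Quanta→Slot 5 ($77); total welfare W = $386.
Delta receives Slot 3 at value $131, so the others get W − 131 = $255.
Without Delta: best allocation of the remaining 3 bidders over all 4 slots is Granite→Slot 3 ($43), Pioneer→Slot 6 ($139), Quanta→Slot 7 ($82), total $264.
VCG payment = (others' best without Delta) − (others' welfare with Delta) = 264 − 255 = $9.

Delta pays $9.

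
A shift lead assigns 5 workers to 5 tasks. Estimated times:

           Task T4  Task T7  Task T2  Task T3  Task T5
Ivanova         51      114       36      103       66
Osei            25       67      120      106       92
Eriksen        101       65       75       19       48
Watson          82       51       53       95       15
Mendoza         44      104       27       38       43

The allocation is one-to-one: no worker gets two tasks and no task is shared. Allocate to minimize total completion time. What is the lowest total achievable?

Treat this as an assignment problem: match each worker to one task.
Optimal: Ivanova→Task T2 (36 min), Osei→Task T4 (25 min), Eriksen→Task T3 (19 min), Watson→Task T7 (51 min), Mendoza→Task T5 (43 min) — total 36+25+19+51+43 = 174 min.
Column-greedy (each task in turn goes to its cheapest remaining worker) gives 188 min, worse by 14.
No other one-to-one assignment undercuts 174 min.

Minimum total: 174 min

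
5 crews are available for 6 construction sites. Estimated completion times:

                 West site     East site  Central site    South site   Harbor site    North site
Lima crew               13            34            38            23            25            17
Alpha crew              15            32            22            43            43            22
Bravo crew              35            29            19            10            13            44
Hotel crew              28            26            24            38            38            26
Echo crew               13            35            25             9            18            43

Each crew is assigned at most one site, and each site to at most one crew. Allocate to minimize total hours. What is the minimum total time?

Optimal: Lima crew→North site (17 hours), Alpha crew→West site (15 hours), Bravo crew→Harbor site (13 hours), Hotel crew→Central site (24 hours), Echo crew→South site (9 hours) — total 17+15+13+24+9 = 78 hours.
Min-entry greedy (repeatedly take the single cheapest remaining cell) gives 83 hours, worse by 5.
Next-best assignment: Lima crew→North site, Alpha crew→West site, Bravo crew→Harbor site, Hotel crew→East site, Echo crew→South site = 80 hours.
No other one-to-one assignment undercuts 78 hours.

Min total: 78 hours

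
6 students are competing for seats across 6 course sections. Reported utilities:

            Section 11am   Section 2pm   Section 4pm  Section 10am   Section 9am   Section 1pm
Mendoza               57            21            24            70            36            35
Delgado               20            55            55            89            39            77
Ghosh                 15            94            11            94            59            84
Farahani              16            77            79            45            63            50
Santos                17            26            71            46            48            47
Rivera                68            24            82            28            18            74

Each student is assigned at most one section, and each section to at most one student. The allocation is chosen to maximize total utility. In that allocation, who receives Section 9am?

This is the linear assignment problem.
Optimal: Mendoza→Section 11am (57 points), Delgado→Section 10am (89 points), Ghosh→Section 2pm (94 points), Farahani→Section 9am (63 points), Santos→Section 4pm (71 points), Rivera→Section 1pm (74 points) — total 57+89+94+63+71+74 = 448 points.
Row-greedy (each student in turn takes its best remaining section) gives 436 points, worse by 12.
Every other assignment is strictly worse.
Farahani's own top section is Section 4pm (79 points), but forcing Farahani→Section 4pm and reassigning the rest optimally gives only 441 points — worse by 7.

Farahani receives Section 9am.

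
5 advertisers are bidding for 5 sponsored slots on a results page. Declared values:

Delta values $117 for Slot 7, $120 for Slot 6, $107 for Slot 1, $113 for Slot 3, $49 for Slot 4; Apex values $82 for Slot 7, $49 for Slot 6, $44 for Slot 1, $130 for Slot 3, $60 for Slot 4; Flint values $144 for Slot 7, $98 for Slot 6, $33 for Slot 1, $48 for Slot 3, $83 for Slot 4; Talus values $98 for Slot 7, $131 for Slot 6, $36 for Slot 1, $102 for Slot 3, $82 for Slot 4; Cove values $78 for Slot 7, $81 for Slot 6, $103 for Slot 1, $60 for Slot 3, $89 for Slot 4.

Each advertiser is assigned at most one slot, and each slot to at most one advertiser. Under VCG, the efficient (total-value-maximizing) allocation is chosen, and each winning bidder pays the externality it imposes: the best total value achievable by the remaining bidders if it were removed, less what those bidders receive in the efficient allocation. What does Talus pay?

Efficient allocation: Delta→Slot 1 ($107), Apex→Slot 3 ($130), Flint→Slot 7 ($144), Talus→Slot 6 ($131), Cove→Slot 4 ($89); total welfare W = $601.
Talus receives Slot 6 at value $131, so the others get W − 131 = $470.
Without Talus: best allocation of the remaining 4 bidders over all 5 slots is Delta→Slot 6 ($120), Apex→Slot 3 ($130), Flint→Slot 7 ($144), Cove→Slot 1 ($103), total $497.
VCG payment = (others' best without Talus) − (others' welfare with Talus) = 497 − 470 = $27.

Talus pays $27.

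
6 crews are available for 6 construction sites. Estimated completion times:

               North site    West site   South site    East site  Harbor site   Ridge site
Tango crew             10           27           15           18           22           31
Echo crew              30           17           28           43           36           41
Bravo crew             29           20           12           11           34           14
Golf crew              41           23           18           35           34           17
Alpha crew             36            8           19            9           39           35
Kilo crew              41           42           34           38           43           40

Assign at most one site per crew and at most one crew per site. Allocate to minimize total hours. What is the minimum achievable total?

Optimal: Tango crew→North site (10 hours), Echo crew→West site (17 hours), Bravo crew→South site (12 hours), Golf crew→Ridge site (17 hours), Alpha crew→East site (9 hours), Kilo crew→Harbor site (43 hours) — total 10+17+12+17+9+43 = 108 hours.
Min-entry greedy (repeatedly take the single cheapest remaining cell) gives 117 hours, worse by 9.
Next-best assignment: Tango crew→North site, Echo crew→West site, Bravo crew→Ridge site, Golf crew→South site, Alpha crew→East site, Kilo crew→Harbor site = 111 hours.
Swapping Alpha crew↔Kilo crew (Alpha crew→Harbor site 39 hours, Kilo crew→East site 38 hours) adds 25.

Minimum total: 108 hours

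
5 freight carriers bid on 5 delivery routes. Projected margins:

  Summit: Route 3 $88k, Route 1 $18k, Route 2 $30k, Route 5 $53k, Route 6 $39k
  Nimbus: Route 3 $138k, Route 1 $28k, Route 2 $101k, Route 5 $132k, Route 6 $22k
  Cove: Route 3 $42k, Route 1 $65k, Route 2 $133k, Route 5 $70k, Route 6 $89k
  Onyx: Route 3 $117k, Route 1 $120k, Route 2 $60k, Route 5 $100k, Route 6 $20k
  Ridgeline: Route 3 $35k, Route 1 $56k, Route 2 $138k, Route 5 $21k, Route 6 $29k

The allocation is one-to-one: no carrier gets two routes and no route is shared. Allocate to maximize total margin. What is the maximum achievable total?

Maximum total: $567k

Optimal: Summit→Route 3 ($88k), Nimbus→Route 5 ($132k), Cove→Route 6 ($89k), Onyx→Route 1 ($120k), Ridgeline→Route 2 ($138k) — total 88+132+89+120+138 = $567k.
Row-greedy (each carrier in turn takes its best remaining route) gives $502k, worse by 65.
Swapping Summit↔Ridgeline (Summit→Route 2 $30k, Ridgeline→Route 3 $35k) loses 161.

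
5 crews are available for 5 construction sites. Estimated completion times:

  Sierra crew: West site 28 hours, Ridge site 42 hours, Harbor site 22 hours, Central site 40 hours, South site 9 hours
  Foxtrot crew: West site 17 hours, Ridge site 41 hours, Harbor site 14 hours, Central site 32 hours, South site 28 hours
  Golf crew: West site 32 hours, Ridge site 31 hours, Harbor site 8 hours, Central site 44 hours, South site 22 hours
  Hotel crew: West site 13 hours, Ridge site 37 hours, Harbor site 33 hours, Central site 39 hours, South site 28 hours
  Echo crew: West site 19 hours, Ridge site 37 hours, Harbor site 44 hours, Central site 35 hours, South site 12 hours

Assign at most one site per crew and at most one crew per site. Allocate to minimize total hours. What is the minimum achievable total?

Min total: 99 hours

Treat this as an assignment problem: match each crew to one site.
Optimal: Sierra crew→South site (9 hours), Foxtrot crew→Central site (32 hours), Golf crew→Harbor site (8 hours), Hotel crew→West site (13 hours), Echo crew→Ridge site (37 hours) — total 9+32+8+13+37 = 99 hours.
Row-greedy (each crew in turn takes its cheapest remaining site) gives 102 hours, worse by 3.
Swapping Sierra crew↔Echo crew (Sierra crew→Ridge site 42 hours, Echo crew→South site 12 hours) adds 8.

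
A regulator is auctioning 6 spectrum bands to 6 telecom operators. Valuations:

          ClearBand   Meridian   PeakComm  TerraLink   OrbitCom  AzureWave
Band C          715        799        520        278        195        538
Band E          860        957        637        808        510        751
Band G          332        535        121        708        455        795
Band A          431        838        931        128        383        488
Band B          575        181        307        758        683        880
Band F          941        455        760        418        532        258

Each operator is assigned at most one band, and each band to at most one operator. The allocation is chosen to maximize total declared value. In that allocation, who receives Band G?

This is the linear assignment problem.
Optimal: ClearBand→Band F ($941M), Meridian→Band C ($799M), PeakComm→Band A ($931M), TerraLink→Band E ($808M), OrbitCom→Band B ($683M), AzureWave→Band G ($795M) — total 941+799+931+808+683+795 = $4957M.
Column-greedy (each band in turn goes to its best remaining operator) gives $4675M, worse by 282.
Swapping OrbitCom↔Meridian (OrbitCom→Band C $195M, Meridian→Band B $181M) loses 1106.
AzureWave's own top band is Band B ($880M), but forcing AzureWave→Band B and reassigning the rest optimally gives only $4814M — worse by 143.

AzureWave receives Band G.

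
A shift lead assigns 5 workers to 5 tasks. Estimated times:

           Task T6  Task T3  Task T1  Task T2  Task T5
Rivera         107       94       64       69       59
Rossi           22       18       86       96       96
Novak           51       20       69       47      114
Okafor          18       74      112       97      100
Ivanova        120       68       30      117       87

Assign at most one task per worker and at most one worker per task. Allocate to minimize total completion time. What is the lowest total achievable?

Minimum total: 172 min

Optimal: Rivera→Task T5 (59 min), Rossi→Task T3 (18 min), Novak→Task T2 (47 min), Okafor→Task T6 (18 min), Ivanova→Task T1 (30 min) — total 59+18+47+18+30 = 172 min.
Next-best assignment: Rivera→Task T5, Rossi→Task T2, Novak→Task T3, Okafor→Task T6, Ivanova→Task T1 = 223 min.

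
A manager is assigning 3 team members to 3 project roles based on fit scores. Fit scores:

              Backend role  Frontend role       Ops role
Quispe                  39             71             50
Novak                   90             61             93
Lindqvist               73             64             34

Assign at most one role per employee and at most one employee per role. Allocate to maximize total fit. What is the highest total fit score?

This is the linear assignment problem.
Optimal: Quispe→Frontend role (71 pts), Novak→Ops role (93 pts), Lindqvist→Backend role (73 pts) — total 71+93+73 = 237 pts.
Column-greedy (each role in turn goes to its best remaining employee) gives 195 pts, worse by 42.
No other one-to-one assignment exceeds 237 pts.

Max total: 237 pts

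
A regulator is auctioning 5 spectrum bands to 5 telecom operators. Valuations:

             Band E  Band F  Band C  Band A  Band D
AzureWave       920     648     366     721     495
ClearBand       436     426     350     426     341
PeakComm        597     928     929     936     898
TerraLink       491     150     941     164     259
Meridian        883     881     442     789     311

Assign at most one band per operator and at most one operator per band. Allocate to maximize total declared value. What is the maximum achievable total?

This is the linear assignment problem.
Optimal: AzureWave→Band E ($920M), ClearBand→Band A ($426M), PeakComm→Band D ($898M), TerraLink→Band C ($941M), Meridian→Band F ($881M) — total 920+426+898+941+881 = $4066M.
Row-greedy (each operator in turn takes its best remaining band) gives $3534M, worse by 532.
Next-best assignment: AzureWave→Band E, ClearBand→Band D, PeakComm→Band A, TerraLink→Band C, Meridian→Band F = $4019M.

Max total: $4066M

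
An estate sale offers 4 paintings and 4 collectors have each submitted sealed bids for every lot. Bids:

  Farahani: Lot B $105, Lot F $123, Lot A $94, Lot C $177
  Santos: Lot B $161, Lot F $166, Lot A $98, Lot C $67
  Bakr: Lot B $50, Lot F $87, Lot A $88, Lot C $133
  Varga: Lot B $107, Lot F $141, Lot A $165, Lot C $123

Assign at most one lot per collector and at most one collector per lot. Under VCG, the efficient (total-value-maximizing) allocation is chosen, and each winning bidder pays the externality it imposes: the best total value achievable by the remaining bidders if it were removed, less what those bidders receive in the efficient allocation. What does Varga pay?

Varga pays $6.

Efficient allocation: Farahani→Lot C ($177), Santos→Lot B ($161), Bakr→Lot F ($87), Varga→Lot A ($165); total welfare W = $590.
Varga receives Lot A at value $165, so the others get W − 165 = $425.
Without Varga: best allocation of the remaining 3 bidders over all 4 lots is Farahani→Lot C ($177), Santos→Lot F ($166), Bakr→Lot A ($88), total $431.
VCG payment = (others' best without Varga) − (others' welfare with Varga) = 431 − 425 = $6.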